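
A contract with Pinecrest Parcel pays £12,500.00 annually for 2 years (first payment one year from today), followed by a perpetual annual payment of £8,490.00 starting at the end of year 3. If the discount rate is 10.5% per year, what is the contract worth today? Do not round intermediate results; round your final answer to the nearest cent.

PV of 2-year annuity: £12,500.00 × [1 − (1+0.105)^−2] / 0.105 = 21549.51782
Perpetuity value at year 2: £8,490.00 / 0.105 = 80857.14286
PV of perpetuity: 80857.14286 / (1+0.105)^2 = 66220.71035
Total PV = 21549.51782 + 66220.71035 = 87770.22817

£87770.23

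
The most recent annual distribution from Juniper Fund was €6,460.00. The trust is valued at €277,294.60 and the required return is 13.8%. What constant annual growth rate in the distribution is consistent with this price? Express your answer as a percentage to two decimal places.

11.21%

P = D₀(1+g)/(r−g) ⇒ P(r−g) = D₀(1+g) ⇒ g(P+D₀) = P·r − D₀
g = (P·r − D₀)/(P + D₀) = (€277,294.60×0.138 − €6,460.00) / (€277,294.60 + €6,460.00) = 0.112092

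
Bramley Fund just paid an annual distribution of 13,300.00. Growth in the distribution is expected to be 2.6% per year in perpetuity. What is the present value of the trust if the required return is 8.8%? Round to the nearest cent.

220093.55

D₁ = D₀ × (1 + g) = 13,300.00 × 1.026 = 13,645.8000
Growing perpetuity: P = D₁ / (r − g) = 13,645.8000 / (0.088 − 0.026) = 220,093.55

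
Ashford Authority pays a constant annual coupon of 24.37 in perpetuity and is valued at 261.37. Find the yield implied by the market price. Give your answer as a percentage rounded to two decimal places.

9.32%

P = C/r ⇒ r = C/P = 24.37/261.37 = 0.093239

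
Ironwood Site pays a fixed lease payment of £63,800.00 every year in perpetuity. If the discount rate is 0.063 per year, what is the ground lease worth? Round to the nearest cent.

Level perpetuity: PV = C / r = £63,800.00 / 0.063 = £1,012,698.41

£1012698.41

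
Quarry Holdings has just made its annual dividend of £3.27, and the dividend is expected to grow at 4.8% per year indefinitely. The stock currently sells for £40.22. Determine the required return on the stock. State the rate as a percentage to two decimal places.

13.32%

D₁ = £3.27 × 1.048 = £3.4270
P = D₁/(r − g) ⇒ r = D₁/P + g = £3.4270/£40.22 + 0.048 = 0.085205 + 0.048 = 0.133205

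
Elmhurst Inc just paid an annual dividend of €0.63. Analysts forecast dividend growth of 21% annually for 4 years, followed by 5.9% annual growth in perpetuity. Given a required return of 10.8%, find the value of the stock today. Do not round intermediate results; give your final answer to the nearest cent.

D_1 = 0.76230
D_2 = 0.92238
D_3 = 1.11608
D_4 = 1.35046
Terminal value at year 4: TV = D_4×(1+g_2)/(r−g_2) = 1.43014/0.049 = 29.18649
P_0 = D_1/(1+r)^1 + D_2/(1+r)^2 + D_3/(1+r)^3 + D_4/(1+r)^4 + TV/(1+r)^4
    = 0.68800 + 0.75133 + 0.82050 + 0.89603 + 19.36524 = 22.52110

€22.52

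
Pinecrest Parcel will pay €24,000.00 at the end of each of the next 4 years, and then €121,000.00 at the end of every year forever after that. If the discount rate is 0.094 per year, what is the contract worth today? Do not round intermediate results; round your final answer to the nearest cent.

€975720.62

PV of 4-year annuity: €24,000.00 × [1 − (1+0.094)^−4] / 0.094 = 77075.48530
Perpetuity value at year 4: €121,000.00 / 0.094 = 1287234.04255
PV of perpetuity: 1287234.04255 / (1+0.094)^4 = 898645.13752
Total PV = 77075.48530 + 898645.13752 = 975720.62281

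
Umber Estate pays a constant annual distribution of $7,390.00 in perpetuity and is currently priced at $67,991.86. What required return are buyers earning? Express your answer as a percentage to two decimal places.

P = C/r ⇒ r = C/P = $7,390.00/$67,991.86 = 0.108689

10.87%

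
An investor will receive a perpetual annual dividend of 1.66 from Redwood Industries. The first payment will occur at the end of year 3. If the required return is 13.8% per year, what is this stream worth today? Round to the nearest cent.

Value at end of year 2: C / r = 1.66 / 0.138 = 12.0290
Discount to today: PV = 12.0290 / (1 + 0.138)^2 = 12.0290 / 1.295044 = 9.29

9.29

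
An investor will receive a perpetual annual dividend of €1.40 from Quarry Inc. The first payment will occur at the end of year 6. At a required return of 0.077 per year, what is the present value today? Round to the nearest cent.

€12.55

Value at end of year 5: C / r = €1.40 / 0.077 = €18.1818
Discount to today: PV = €18.1818 / (1 + 0.077)^5 = €18.1818 / 1.449034 = €12.55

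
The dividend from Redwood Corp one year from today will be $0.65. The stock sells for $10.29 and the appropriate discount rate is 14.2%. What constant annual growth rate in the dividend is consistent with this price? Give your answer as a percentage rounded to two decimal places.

7.88%

P = D₁/(r−g) ⇒ g = r − D₁/P = 0.142 − $0.65/$10.29 = 0.078832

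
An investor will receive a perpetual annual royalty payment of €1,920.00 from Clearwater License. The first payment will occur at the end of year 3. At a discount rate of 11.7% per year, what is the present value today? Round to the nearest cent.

Value at end of year 2: C / r = €1,920.00 / 0.117 = €16,410.2564
Discount to today: PV = €16,410.2564 / (1 + 0.117)^2 = €16,410.2564 / 1.247689 = €13,152.52

€13152.52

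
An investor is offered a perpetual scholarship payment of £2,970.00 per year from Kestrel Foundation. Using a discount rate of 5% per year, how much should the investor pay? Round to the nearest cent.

£59400.00

Level perpetuity: PV = C / r = £2,970.00 / 0.05 = £59,400.00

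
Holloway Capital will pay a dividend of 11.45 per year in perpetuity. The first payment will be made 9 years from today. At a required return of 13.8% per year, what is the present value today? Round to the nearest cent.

Value at end of year 8: C / r = 11.45 / 0.138 = 82.9710
Discount to today: PV = 82.9710 / (1 + 0.138)^8 = 82.9710 / 2.812795 = 29.50

29.50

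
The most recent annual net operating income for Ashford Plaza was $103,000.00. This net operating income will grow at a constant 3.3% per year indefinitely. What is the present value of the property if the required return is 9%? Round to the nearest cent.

D₁ = D₀ × (1 + g) = $103,000.00 × 1.033 = $106,399.0000
Growing perpetuity: P = D₁ / (r − g) = $106,399.0000 / (0.09 − 0.033) = $1,866,649.12

$1866649.12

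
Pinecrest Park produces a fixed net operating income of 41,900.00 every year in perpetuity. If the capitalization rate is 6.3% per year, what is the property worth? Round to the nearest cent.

Level perpetuity: PV = C / r = 41,900.00 / 0.063 = 665,079.37

665079.37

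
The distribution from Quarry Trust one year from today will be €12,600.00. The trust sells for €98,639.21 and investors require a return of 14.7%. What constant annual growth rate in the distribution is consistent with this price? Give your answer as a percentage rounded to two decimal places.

1.93%

P = D₁/(r−g) ⇒ g = r − D₁/P = 0.147 − €12,600.00/€98,639.21 = 0.019262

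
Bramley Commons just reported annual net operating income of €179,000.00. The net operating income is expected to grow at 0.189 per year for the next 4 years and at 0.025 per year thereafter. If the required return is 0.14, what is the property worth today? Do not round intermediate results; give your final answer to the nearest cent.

D_1 = 212831.00000
D_2 = 253056.05900
D_3 = 300883.65415
D_4 = 357750.66479
Terminal value at year 4: TV = D_4×(1+g_2)/(r−g_2) = 366694.43141/0.115 = 3188647.22961
P_0 = D_1/(1+r)^1 + D_2/(1+r)^2 + D_3/(1+r)^3 + D_4/(1+r)^4 + TV/(1+r)^4
    = 186693.85965 + 194718.42028 + 203087.89624 + 211817.11284 + 1887935.13614 = 2684252.42515

€2684252.43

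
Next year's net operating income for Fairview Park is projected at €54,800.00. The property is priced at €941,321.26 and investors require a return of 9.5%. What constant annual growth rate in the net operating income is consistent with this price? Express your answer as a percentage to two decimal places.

3.68%

P = D₁/(r−g) ⇒ g = r − D₁/P = 0.095 − €54,800.00/€941,321.26 = 0.036784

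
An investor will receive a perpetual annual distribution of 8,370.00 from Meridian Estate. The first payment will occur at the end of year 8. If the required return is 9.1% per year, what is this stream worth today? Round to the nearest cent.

49993.19

Value at end of year 7: C / r = 8,370.00 / 0.091 = 91,978.0220
Discount to today: PV = 91,978.0220 / (1 + 0.091)^7 = 91,978.0220 / 1.839811 = 49,993.19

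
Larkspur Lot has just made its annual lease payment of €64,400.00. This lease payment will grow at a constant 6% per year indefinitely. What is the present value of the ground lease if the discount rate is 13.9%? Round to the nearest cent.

D₁ = D₀ × (1 + g) = €64,400.00 × 1.06 = €68,264.0000
Growing perpetuity: P = D₁ / (r − g) = €68,264.0000 / (0.139 − 0.06) = €864,101.27

€864101.27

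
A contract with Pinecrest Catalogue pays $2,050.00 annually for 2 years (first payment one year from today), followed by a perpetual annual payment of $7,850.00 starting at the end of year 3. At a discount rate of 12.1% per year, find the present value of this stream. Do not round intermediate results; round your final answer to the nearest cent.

PV of 2-year annuity: $2,050.00 × [1 − (1+0.121)^−2] / 0.121 = 3460.05741
Perpetuity value at year 2: $7,850.00 / 0.121 = 64876.03306
PV of perpetuity: 64876.03306 / (1+0.121)^2 = 51626.54494
Total PV = 3460.05741 + 51626.54494 = 55086.60235

$55086.60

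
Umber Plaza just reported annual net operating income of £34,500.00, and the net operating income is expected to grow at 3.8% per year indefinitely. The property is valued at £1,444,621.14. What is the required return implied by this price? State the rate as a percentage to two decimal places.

D₁ = £34,500.00 × 1.038 = £35,811.0000
P = D₁/(r − g) ⇒ r = D₁/P + g = £35,811.0000/£1,444,621.14 + 0.038 = 0.024789 + 0.038 = 0.062789

6.28%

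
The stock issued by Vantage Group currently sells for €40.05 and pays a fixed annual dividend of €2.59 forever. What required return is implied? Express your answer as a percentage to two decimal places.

P = C/r ⇒ r = C/P = €2.59/€40.05 = 0.064669

6.47%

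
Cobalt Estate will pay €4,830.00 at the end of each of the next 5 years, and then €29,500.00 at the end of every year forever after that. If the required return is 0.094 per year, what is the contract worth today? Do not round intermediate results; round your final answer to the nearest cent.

PV of 5-year annuity: €4,830.00 × [1 − (1+0.094)^−5] / 0.094 = 18593.63932
Perpetuity value at year 5: €29,500.00 / 0.094 = 313829.78723
PV of perpetuity: 313829.78723 / (1+0.094)^5 = 200266.15164
Total PV = 18593.63932 + 200266.15164 = 218859.79096

€218859.79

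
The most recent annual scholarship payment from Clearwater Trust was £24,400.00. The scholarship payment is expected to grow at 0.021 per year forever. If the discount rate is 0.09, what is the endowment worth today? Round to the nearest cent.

£361049.28

D₁ = D₀ × (1 + g) = £24,400.00 × 1.021 = £24,912.4000
Growing perpetuity: P = D₁ / (r − g) = £24,912.4000 / (0.09 − 0.021) = £361,049.28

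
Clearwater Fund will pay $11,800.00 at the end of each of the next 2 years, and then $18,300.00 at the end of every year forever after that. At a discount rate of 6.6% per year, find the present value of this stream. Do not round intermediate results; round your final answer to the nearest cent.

$265455.13

PV of 2-year annuity: $11,800.00 × [1 − (1+0.066)^−2] / 0.066 = 21453.48817
Perpetuity value at year 2: $18,300.00 / 0.066 = 277272.72727
PV of perpetuity: 277272.72727 / (1+0.066)^2 = 244001.63969
Total PV = 21453.48817 + 244001.63969 = 265455.12786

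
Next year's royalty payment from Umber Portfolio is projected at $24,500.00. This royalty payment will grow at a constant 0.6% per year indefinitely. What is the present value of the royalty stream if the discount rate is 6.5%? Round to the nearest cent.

$415254.24

Growing perpetuity: P = D₁ / (r − g) = $24,500.0000 / (0.065 − 0.006) = $415,254.24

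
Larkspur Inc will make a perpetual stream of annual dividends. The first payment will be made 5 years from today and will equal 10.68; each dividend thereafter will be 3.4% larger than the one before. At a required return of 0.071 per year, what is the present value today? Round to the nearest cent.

219.39

Value at end of year 4: C₁ / (r − g) = 10.68 / (0.071 − 0.034) = 288.6486
Discount to today: PV = 288.6486 / (1 + 0.071)^4 = 288.6486 / 1.315703 = 219.39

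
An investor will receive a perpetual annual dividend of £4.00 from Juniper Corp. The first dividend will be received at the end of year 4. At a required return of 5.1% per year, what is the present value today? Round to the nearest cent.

Value at end of year 3: C / r = £4.00 / 0.051 = £78.4314
Discount to today: PV = £78.4314 / (1 + 0.051)^3 = £78.4314 / 1.160936 = £67.56

£67.56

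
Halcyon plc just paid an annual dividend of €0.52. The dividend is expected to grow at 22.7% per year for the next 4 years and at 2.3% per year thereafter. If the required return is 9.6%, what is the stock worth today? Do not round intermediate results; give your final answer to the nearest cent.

€14.23

D_1 = 0.63804
D_2 = 0.78288
D_3 = 0.96059
D_4 = 1.17864
Terminal value at year 4: TV = D_4×(1+g_2)/(r−g_2) = 1.20575/0.073 = 16.51712
P_0 = D_1/(1+r)^1 + D_2/(1+r)^2 + D_3/(1+r)^3 + D_4/(1+r)^4 + TV/(1+r)^4
    = 0.58215 + 0.65174 + 0.72963 + 0.81684 + 11.44701 = 14.22738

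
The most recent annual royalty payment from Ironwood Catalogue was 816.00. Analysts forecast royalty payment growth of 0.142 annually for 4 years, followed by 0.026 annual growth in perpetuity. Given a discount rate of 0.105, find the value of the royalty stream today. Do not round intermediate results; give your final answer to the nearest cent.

D_1 = 931.87200
D_2 = 1064.19782
D_3 = 1215.31392
D_4 = 1387.88849
Terminal value at year 4: TV = D_4×(1+g_2)/(r−g_2) = 1423.97359/0.079 = 18024.98217
P_0 = D_1/(1+r)^1 + D_2/(1+r)^2 + D_3/(1+r)^3 + D_4/(1+r)^4 + TV/(1+r)^4
    = 843.32308 + 871.56104 + 900.74454 + 930.90521 + 12089.98416 = 15636.51803

15636.52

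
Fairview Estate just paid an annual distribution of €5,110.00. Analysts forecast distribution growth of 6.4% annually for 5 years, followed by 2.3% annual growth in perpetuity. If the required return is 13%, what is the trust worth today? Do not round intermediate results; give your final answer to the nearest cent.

€57566.84

D_1 = 5437.04000
D_2 = 5785.01056
D_3 = 6155.25124
D_4 = 6549.18731
D_5 = 6968.33530
Terminal value at year 5: TV = D_5×(1+g_2)/(r−g_2) = 7128.60702/0.107 = 66622.49547
P_0 = D_1/(1+r)^1 + D_2/(1+r)^2 + D_3/(1+r)^3 + D_4/(1+r)^4 + D_5/(1+r)^5 + TV/(1+r)^5
    = 4811.53982 + 4530.51183 + 4265.89787 + 4016.73923 + 3782.13322 + 36160.02138 = 57566.84335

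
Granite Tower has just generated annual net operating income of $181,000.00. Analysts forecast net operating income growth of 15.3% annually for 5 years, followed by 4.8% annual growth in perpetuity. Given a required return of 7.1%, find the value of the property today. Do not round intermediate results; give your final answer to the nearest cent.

$13061798.41

D_1 = 208693.00000
D_2 = 240623.02900
D_3 = 277438.35244
D_4 = 319886.42036
D_5 = 368829.04267
Terminal value at year 5: TV = D_5×(1+g_2)/(r−g_2) = 386532.83672/0.023 = 16805775.50971
P_0 = D_1/(1+r)^1 + D_2/(1+r)^2 + D_3/(1+r)^3 + D_4/(1+r)^4 + D_5/(1+r)^5 + TV/(1+r)^5
    = 194858.07656 + 209777.18233 + 225838.55390 + 243129.64767 + 261744.61602 + 11926450.32998 = 13061798.40647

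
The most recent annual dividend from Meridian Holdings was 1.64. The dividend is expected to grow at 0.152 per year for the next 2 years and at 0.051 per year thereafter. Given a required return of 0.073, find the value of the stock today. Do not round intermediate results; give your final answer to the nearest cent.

93.96

D_1 = 1.88928
D_2 = 2.17645
Terminal value at year 2: TV = D_2×(1+g_2)/(r−g_2) = 2.28745/0.022 = 103.97498
P_0 = D_1/(1+r)^1 + D_2/(1+r)^2 + TV/(1+r)^2
    = 1.76075 + 1.89038 + 90.30866 = 93.95979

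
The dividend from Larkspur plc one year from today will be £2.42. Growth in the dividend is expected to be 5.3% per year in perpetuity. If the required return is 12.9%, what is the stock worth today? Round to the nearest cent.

Growing perpetuity: P = D₁ / (r − g) = £2.4200 / (0.129 − 0.053) = £31.84

£31.84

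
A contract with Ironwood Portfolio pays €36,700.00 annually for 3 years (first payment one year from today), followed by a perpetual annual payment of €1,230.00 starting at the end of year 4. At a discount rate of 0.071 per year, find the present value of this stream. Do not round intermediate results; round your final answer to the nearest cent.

€110238.63

PV of 3-year annuity: €36,700.00 × [1 − (1+0.071)^−3] / 0.071 = 96136.70318
Perpetuity value at year 3: €1,230.00 / 0.071 = 17323.94366
PV of perpetuity: 17323.94366 / (1+0.071)^3 = 14101.92336
Total PV = 96136.70318 + 14101.92336 = 110238.62654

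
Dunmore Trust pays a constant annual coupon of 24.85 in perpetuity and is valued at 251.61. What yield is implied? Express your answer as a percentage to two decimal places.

P = C/r ⇒ r = C/P = 24.85/251.61 = 0.098764

9.88%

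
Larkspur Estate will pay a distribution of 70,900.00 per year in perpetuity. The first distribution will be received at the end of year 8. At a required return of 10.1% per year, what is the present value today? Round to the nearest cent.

357942.80

Value at end of year 7: C / r = 70,900.00 / 0.101 = 701,980.1980
Discount to today: PV = 701,980.1980 / (1 + 0.101)^7 = 701,980.1980 / 1.961152 = 357,942.80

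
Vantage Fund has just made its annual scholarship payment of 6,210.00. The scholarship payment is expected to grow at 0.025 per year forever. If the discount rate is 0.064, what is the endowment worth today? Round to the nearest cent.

D₁ = D₀ × (1 + g) = 6,210.00 × 1.025 = 6,365.2500
Growing perpetuity: P = D₁ / (r − g) = 6,365.2500 / (0.064 − 0.025) = 163,211.54

163211.54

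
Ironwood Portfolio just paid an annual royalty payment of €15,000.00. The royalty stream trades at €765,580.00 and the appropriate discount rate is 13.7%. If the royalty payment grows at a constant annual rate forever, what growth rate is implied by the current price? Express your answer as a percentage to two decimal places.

P = D₀(1+g)/(r−g) ⇒ P(r−g) = D₀(1+g) ⇒ g(P+D₀) = P·r − D₀
g = (P·r − D₀)/(P + D₀) = (€765,580.00×0.137 − €15,000.00) / (€765,580.00 + €15,000.00) = 0.115151

11.52%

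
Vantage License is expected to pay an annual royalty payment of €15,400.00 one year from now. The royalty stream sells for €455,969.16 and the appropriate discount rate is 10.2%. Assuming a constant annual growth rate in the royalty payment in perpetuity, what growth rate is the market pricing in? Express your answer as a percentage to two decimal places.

P = D₁/(r−g) ⇒ g = r − D₁/P = 0.102 − €15,400.00/€455,969.16 = 0.068226

6.82%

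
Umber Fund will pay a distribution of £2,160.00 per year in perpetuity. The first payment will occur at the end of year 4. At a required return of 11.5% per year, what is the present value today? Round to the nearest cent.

Value at end of year 3: C / r = £2,160.00 / 0.115 = £18,782.6087
Discount to today: PV = £18,782.6087 / (1 + 0.115)^3 = £18,782.6087 / 1.386196 = £13,549.75

£13549.75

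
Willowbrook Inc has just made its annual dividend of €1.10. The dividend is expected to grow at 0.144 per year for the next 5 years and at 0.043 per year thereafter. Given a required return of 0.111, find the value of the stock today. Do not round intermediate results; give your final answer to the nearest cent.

D_1 = 1.25840
D_2 = 1.43961
D_3 = 1.64691
D_4 = 1.88407
D_5 = 2.15537
Terminal value at year 5: TV = D_5×(1+g_2)/(r−g_2) = 2.24806/0.068 = 33.05965
P_0 = D_1/(1+r)^1 + D_2/(1+r)^2 + D_3/(1+r)^3 + D_4/(1+r)^4 + D_5/(1+r)^5 + TV/(1+r)^5
    = 1.13267 + 1.16632 + 1.20096 + 1.23663 + 1.27336 + 19.53115 = 25.54110

€25.54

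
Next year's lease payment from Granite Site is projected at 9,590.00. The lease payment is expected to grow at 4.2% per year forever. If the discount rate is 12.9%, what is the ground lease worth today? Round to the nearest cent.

Growing perpetuity: P = D₁ / (r − g) = 9,590.0000 / (0.129 − 0.042) = 110,229.89

110229.89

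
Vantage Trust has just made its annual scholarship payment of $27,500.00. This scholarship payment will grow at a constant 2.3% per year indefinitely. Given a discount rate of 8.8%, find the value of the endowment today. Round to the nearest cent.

D₁ = D₀ × (1 + g) = $27,500.00 × 1.023 = $28,132.5000
Growing perpetuity: P = D₁ / (r − g) = $28,132.5000 / (0.088 − 0.023) = $432,807.69

$432807.69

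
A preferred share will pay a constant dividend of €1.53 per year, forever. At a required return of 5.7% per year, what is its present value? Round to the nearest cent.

Level perpetuity: PV = C / r = €1.53 / 0.057 = €26.84

€26.84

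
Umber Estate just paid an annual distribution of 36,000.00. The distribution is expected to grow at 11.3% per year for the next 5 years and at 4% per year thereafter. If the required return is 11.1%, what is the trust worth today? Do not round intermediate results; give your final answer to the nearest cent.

713061.89

D_1 = 40068.00000
D_2 = 44595.68400
D_3 = 49634.99629
D_4 = 55243.75087
D_5 = 61486.29472
Terminal value at year 5: TV = D_5×(1+g_2)/(r−g_2) = 63945.74651/0.071 = 900644.31705
P_0 = D_1/(1+r)^1 + D_2/(1+r)^2 + D_3/(1+r)^3 + D_4/(1+r)^4 + D_5/(1+r)^5 + TV/(1+r)^5
    = 36064.80648 + 36129.72962 + 36194.76964 + 36259.92674 + 36325.20114 + 532087.45330 = 713061.88693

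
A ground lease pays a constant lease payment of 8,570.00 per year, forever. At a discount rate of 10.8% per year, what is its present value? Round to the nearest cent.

Level perpetuity: PV = C / r = 8,570.00 / 0.108 = 79,351.85

79351.85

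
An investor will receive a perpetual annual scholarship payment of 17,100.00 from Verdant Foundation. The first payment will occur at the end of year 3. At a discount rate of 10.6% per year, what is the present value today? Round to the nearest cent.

Value at end of year 2: C / r = 17,100.00 / 0.106 = 161,320.7547
Discount to today: PV = 161,320.7547 / (1 + 0.106)^2 = 161,320.7547 / 1.223236 = 131,880.32

131880.32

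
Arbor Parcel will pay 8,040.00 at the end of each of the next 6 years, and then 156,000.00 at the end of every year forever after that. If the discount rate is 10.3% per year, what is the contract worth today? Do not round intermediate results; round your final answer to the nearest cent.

PV of 6-year annuity: 8,040.00 × [1 − (1+0.103)^−6] / 0.103 = 34710.58333
Perpetuity value at year 6: 156,000.00 / 0.103 = 1514563.10680
PV of perpetuity: 1514563.10680 / (1+0.103)^6 = 841074.17644
Total PV = 34710.58333 + 841074.17644 = 875784.75978

875784.76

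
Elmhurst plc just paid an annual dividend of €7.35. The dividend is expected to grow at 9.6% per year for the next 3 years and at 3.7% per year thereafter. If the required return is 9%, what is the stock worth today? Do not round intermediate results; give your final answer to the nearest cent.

€168.49

D_1 = 8.05560
D_2 = 8.82894
D_3 = 9.67652
Terminal value at year 3: TV = D_3×(1+g_2)/(r−g_2) = 10.03455/0.053 = 189.33107
P_0 = D_1/(1+r)^1 + D_2/(1+r)^2 + D_3/(1+r)^3 + TV/(1+r)^3
    = 7.39046 + 7.43114 + 7.47205 + 146.19832 = 168.49197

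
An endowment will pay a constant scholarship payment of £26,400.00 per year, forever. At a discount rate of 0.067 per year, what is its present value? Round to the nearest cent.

£394029.85

Level perpetuity: PV = C / r = £26,400.00 / 0.067 = £394,029.85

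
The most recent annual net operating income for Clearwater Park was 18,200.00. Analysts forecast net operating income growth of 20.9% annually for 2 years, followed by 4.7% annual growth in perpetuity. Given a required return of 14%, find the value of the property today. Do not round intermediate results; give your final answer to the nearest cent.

D_1 = 22003.80000
D_2 = 26602.59420
Terminal value at year 2: TV = D_2×(1+g_2)/(r−g_2) = 27852.91613/0.093 = 299493.72180
P_0 = D_1/(1+r)^1 + D_2/(1+r)^2 + TV/(1+r)^2
    = 19301.57895 + 20469.83241 + 230450.69391 = 270222.10526

270222.11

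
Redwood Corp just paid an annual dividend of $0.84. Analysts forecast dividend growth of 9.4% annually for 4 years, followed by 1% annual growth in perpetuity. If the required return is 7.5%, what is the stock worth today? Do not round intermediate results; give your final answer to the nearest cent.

$17.51

D_1 = 0.91896
D_2 = 1.00534
D_3 = 1.09984
D_4 = 1.20323
Terminal value at year 4: TV = D_4×(1+g_2)/(r−g_2) = 1.21526/0.065 = 18.69634
P_0 = D_1/(1+r)^1 + D_2/(1+r)^2 + D_3/(1+r)^3 + D_4/(1+r)^4 + TV/(1+r)^4
    = 0.85485 + 0.86996 + 0.88533 + 0.90098 + 13.99983 = 17.51094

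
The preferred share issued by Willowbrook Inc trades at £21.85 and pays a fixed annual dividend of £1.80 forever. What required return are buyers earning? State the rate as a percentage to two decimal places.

P = C/r ⇒ r = C/P = £1.80/£21.85 = 0.082380

8.24%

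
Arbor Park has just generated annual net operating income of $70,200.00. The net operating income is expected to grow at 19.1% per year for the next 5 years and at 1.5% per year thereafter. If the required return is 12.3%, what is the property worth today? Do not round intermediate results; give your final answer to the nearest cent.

D_1 = 83608.20000
D_2 = 99577.36620
D_3 = 118596.64314
D_4 = 141248.60198
D_5 = 168227.08496
Terminal value at year 5: TV = D_5×(1+g_2)/(r−g_2) = 170750.49124/0.108 = 1581023.06702
P_0 = D_1/(1+r)^1 + D_2/(1+r)^2 + D_3/(1+r)^3 + D_4/(1+r)^4 + D_5/(1+r)^5 + TV/(1+r)^5
    = 74450.75690 + 78958.90603 + 83740.03302 + 88810.66725 + 94188.33900 + 885195.96375 = 1305344.66595

$1305344.67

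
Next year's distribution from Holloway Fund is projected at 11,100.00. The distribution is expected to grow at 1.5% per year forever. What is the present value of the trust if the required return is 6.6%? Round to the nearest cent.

Growing perpetuity: P = D₁ / (r − g) = 11,100.0000 / (0.066 − 0.015) = 217,647.06

217647.06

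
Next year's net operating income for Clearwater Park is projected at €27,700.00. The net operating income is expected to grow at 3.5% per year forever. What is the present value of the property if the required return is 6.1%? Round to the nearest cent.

Growing perpetuity: P = D₁ / (r − g) = €27,700.0000 / (0.061 − 0.035) = €1,065,384.62

€1065384.62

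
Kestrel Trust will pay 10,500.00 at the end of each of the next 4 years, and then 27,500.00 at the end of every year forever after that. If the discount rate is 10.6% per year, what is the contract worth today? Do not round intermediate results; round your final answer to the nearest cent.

PV of 4-year annuity: 10,500.00 × [1 − (1+0.106)^−4] / 0.106 = 32855.85129
Perpetuity value at year 4: 27,500.00 / 0.106 = 259433.96226
PV of perpetuity: 259433.96226 / (1+0.106)^4 = 173382.92316
Total PV = 32855.85129 + 173382.92316 = 206238.77445

206238.77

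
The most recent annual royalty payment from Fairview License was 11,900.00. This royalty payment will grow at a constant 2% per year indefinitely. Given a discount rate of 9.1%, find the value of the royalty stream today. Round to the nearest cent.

170957.75

D₁ = D₀ × (1 + g) = 11,900.00 × 1.02 = 12,138.0000
Growing perpetuity: P = D₁ / (r − g) = 12,138.0000 / (0.091 − 0.02) = 170,957.75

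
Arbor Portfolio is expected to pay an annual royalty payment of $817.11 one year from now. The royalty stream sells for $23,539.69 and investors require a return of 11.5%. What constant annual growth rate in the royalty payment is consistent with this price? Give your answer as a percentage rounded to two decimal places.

8.03%

P = D₁/(r−g) ⇒ g = r − D₁/P = 0.115 − $817.11/$23,539.69 = 0.080288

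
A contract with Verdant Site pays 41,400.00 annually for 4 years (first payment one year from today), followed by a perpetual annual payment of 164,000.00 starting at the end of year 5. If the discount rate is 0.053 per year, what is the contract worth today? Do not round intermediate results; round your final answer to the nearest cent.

2662618.62

PV of 4-year annuity: 41,400.00 × [1 − (1+0.053)^−4] / 0.053 = 145785.07082
Perpetuity value at year 4: 164,000.00 / 0.053 = 3094339.62264
PV of perpetuity: 3094339.62264 / (1+0.053)^4 = 2516833.54500
Total PV = 145785.07082 + 2516833.54500 = 2662618.61582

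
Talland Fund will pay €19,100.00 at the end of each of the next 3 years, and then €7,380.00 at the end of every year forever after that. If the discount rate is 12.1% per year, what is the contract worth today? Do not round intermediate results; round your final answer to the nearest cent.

PV of 3-year annuity: €19,100.00 × [1 − (1+0.121)^−3] / 0.121 = 45796.26051
Perpetuity value at year 3: €7,380.00 / 0.121 = 60991.73554
PV of perpetuity: 60991.73554 / (1+0.121)^3 = 43296.63593
Total PV = 45796.26051 + 43296.63593 = 89092.89644

€89092.90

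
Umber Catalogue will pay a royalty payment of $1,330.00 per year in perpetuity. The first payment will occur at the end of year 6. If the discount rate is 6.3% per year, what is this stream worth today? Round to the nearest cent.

Value at end of year 5: C / r = $1,330.00 / 0.063 = $21,111.1111
Discount to today: PV = $21,111.1111 / (1 + 0.063)^5 = $21,111.1111 / 1.357270 = $15,554.10

$15554.10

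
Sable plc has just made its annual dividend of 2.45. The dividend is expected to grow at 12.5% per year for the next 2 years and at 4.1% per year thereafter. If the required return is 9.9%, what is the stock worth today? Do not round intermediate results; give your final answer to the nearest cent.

51.15

D_1 = 2.75625
D_2 = 3.10078
Terminal value at year 2: TV = D_2×(1+g_2)/(r−g_2) = 3.22791/0.058 = 55.65368
P_0 = D_1/(1+r)^1 + D_2/(1+r)^2 + TV/(1+r)^2
    = 2.50796 + 2.56729 + 46.07852 = 51.15377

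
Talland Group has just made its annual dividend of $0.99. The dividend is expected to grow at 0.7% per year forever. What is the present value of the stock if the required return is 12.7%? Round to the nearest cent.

$8.31

D₁ = D₀ × (1 + g) = $0.99 × 1.007 = $0.9969
Growing perpetuity: P = D₁ / (r − g) = $0.9969 / (0.127 − 0.007) = $8.31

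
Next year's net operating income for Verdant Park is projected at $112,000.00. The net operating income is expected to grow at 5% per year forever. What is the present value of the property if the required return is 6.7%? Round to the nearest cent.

$6588235.29

Growing perpetuity: P = D₁ / (r − g) = $112,000.0000 / (0.067 − 0.05) = $6,588,235.29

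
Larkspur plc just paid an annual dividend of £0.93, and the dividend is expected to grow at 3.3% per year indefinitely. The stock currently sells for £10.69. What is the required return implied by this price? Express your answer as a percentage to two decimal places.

D₁ = £0.93 × 1.033 = £0.9607
P = D₁/(r − g) ⇒ r = D₁/P + g = £0.9607/£10.69 + 0.033 = 0.089868 + 0.033 = 0.122868

12.29%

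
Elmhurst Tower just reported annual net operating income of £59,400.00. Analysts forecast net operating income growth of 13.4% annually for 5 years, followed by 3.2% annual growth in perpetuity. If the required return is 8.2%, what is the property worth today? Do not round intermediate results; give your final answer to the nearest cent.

D_1 = 67359.60000
D_2 = 76385.78640
D_3 = 86621.48178
D_4 = 98228.76034
D_5 = 111391.41422
Terminal value at year 5: TV = D_5×(1+g_2)/(r−g_2) = 114955.93948/0.05 = 2299118.78952
P_0 = D_1/(1+r)^1 + D_2/(1+r)^2 + D_3/(1+r)^3 + D_4/(1+r)^4 + D_5/(1+r)^5 + TV/(1+r)^5
    = 62254.71349 + 65246.62209 + 68382.31927 + 71668.71539 + 75113.05291 + 1550333.41214 = 1892998.83530

£1892998.84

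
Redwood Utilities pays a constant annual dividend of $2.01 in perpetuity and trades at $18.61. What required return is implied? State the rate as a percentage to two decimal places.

P = C/r ⇒ r = C/P = $2.01/$18.61 = 0.108006

10.80%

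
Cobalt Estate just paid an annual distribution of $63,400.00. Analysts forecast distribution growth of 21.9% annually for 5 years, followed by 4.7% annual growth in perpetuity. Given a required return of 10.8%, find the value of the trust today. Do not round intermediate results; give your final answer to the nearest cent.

$2179977.41

D_1 = 77284.60000
D_2 = 94209.92740
D_3 = 114841.90150
D_4 = 139992.27793
D_5 = 170650.58680
Terminal value at year 5: TV = D_5×(1+g_2)/(r−g_2) = 178671.16438/0.061 = 2929035.48156
P_0 = D_1/(1+r)^1 + D_2/(1+r)^2 + D_3/(1+r)^3 + D_4/(1+r)^4 + D_5/(1+r)^5 + TV/(1+r)^5
    = 69751.44404 + 76739.17896 + 84426.94869 + 92884.88309 + 102190.13762 + 1753984.82109 = 2179977.41349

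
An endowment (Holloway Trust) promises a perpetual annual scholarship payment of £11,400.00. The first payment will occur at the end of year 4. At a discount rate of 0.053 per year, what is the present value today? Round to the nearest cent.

£184223.01

Value at end of year 3: C / r = £11,400.00 / 0.053 = £215,094.3396
Discount to today: PV = £215,094.3396 / (1 + 0.053)^3 = £215,094.3396 / 1.167576 = £184,223.01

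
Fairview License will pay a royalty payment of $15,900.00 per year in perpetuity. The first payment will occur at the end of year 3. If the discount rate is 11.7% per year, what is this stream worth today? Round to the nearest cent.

$108919.32

Value at end of year 2: C / r = $15,900.00 / 0.117 = $135,897.4359
Discount to today: PV = $135,897.4359 / (1 + 0.117)^2 = $135,897.4359 / 1.247689 = $108,919.32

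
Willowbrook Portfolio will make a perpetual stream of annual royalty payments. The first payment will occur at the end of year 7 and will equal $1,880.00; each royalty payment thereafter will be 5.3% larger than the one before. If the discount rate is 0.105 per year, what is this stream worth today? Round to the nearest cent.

$19860.07

Value at end of year 6: C₁ / (r − g) = $1,880.00 / (0.105 − 0.053) = $36,153.8462
Discount to today: PV = $36,153.8462 / (1 + 0.105)^6 = $36,153.8462 / 1.820429 = $19,860.07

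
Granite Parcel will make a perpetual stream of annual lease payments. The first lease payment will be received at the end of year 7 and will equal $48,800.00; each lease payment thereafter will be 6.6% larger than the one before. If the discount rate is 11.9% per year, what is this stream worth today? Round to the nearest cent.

Value at end of year 6: C₁ / (r − g) = $48,800.00 / (0.119 − 0.066) = $920,754.7170
Discount to today: PV = $920,754.7170 / (1 + 0.119)^6 = $920,754.7170 / 1.963272 = $468,989.84

$468989.84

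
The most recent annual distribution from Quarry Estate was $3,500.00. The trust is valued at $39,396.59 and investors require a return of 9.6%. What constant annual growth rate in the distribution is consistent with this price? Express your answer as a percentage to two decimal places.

0.66%

P = D₀(1+g)/(r−g) ⇒ P(r−g) = D₀(1+g) ⇒ g(P+D₀) = P·r − D₀
g = (P·r − D₀)/(P + D₀) = ($39,396.59×0.096 − $3,500.00) / ($39,396.59 + $3,500.00) = 0.006576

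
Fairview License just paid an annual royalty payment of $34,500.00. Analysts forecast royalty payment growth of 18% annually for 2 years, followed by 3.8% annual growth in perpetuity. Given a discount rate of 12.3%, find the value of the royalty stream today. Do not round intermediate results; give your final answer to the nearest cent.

D_1 = 40710.00000
D_2 = 48037.80000
Terminal value at year 2: TV = D_2×(1+g_2)/(r−g_2) = 49863.23640/0.085 = 586626.31059
P_0 = D_1/(1+r)^1 + D_2/(1+r)^2 + TV/(1+r)^2
    = 36251.11309 + 38091.10725 + 465159.63917 = 539501.85951

$539501.86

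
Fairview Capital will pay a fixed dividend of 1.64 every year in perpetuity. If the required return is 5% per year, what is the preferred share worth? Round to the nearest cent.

Level perpetuity: PV = C / r = 1.64 / 0.05 = 32.80

32.80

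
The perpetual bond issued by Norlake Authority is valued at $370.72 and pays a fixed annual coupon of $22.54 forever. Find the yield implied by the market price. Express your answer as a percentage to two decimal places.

P = C/r ⇒ r = C/P = $22.54/$370.72 = 0.060801

6.08%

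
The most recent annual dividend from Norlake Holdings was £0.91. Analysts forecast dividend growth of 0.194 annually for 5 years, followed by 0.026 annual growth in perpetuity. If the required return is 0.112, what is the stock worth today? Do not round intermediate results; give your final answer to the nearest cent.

D_1 = 1.08654
D_2 = 1.29733
D_3 = 1.54901
D_4 = 1.84952
D_5 = 2.20833
Terminal value at year 5: TV = D_5×(1+g_2)/(r−g_2) = 2.26574/0.086 = 26.34583
P_0 = D_1/(1+r)^1 + D_2/(1+r)^2 + D_3/(1+r)^3 + D_4/(1+r)^4 + D_5/(1+r)^5 + TV/(1+r)^5
    = 0.97710 + 1.04916 + 1.12652 + 1.20959 + 1.29879 + 15.49487 = 21.15604

£21.16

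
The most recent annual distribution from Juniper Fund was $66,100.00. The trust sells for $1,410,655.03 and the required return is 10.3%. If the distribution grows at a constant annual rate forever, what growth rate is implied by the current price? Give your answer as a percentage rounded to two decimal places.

5.36%

P = D₀(1+g)/(r−g) ⇒ P(r−g) = D₀(1+g) ⇒ g(P+D₀) = P·r − D₀
g = (P·r − D₀)/(P + D₀) = ($1,410,655.03×0.103 − $66,100.00) / ($1,410,655.03 + $66,100.00) = 0.053629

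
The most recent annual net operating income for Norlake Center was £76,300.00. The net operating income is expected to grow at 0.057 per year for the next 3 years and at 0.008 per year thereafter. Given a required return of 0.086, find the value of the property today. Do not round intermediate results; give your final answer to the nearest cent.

D_1 = 80649.10000
D_2 = 85246.09870
D_3 = 90105.12633
Terminal value at year 3: TV = D_3×(1+g_2)/(r−g_2) = 90825.96734/0.078 = 1164435.47867
P_0 = D_1/(1+r)^1 + D_2/(1+r)^2 + D_3/(1+r)^3 + TV/(1+r)^3
    = 74262.52302 + 72279.45381 + 70349.33948 + 909129.92555 = 1126021.24185

£1126021.24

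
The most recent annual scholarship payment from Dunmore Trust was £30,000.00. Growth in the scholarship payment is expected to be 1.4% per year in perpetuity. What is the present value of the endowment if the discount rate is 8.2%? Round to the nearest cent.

D₁ = D₀ × (1 + g) = £30,000.00 × 1.014 = £30,420.0000
Growing perpetuity: P = D₁ / (r − g) = £30,420.0000 / (0.082 − 0.014) = £447,352.94

£447352.94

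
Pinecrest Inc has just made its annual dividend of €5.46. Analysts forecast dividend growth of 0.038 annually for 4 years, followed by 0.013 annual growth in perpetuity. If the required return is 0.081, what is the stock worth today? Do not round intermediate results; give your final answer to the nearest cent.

€88.90

D_1 = 5.66748
D_2 = 5.88284
D_3 = 6.10639
D_4 = 6.33844
Terminal value at year 4: TV = D_4×(1+g_2)/(r−g_2) = 6.42083/0.068 = 94.42404
P_0 = D_1/(1+r)^1 + D_2/(1+r)^2 + D_3/(1+r)^3 + D_4/(1+r)^4 + TV/(1+r)^4
    = 5.24281 + 5.03426 + 4.83401 + 4.64172 + 69.14803 = 88.90084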